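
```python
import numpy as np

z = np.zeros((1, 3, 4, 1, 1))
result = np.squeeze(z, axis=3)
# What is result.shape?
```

(1, 3, 4, 1)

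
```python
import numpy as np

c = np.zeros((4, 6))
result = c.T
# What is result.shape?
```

(6, 4)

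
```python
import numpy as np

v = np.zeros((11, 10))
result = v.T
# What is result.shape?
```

(10, 11)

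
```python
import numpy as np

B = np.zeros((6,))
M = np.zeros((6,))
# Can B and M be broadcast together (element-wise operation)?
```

Yes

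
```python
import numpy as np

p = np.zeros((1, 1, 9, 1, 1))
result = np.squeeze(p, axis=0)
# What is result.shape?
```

(1, 9, 1, 1)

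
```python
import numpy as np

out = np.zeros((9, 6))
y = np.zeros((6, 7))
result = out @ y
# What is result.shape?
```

(9, 7)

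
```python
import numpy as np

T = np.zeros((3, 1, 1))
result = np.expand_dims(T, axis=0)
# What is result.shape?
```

(1, 3, 1, 1)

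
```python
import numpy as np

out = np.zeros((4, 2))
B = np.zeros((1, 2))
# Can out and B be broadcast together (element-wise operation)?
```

Yes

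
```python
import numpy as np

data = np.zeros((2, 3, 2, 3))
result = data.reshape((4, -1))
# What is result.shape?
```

(4, 9)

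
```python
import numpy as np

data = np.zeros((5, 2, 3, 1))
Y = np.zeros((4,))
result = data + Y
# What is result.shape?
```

(5, 2, 3, 4)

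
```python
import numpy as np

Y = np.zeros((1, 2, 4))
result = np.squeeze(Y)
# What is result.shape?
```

(2, 4)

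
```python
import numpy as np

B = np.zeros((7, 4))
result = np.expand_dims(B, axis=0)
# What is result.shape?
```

(1, 7, 4)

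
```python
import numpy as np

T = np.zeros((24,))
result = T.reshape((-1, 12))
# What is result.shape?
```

(2, 12)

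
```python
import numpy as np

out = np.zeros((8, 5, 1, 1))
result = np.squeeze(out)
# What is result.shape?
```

(8, 5)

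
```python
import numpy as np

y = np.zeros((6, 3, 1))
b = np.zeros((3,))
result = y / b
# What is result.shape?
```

(6, 3, 3)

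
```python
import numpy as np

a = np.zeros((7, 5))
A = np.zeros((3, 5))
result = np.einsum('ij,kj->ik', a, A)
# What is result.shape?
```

(7, 3)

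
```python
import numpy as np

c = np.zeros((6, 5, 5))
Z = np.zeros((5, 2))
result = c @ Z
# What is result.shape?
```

(6, 5, 2)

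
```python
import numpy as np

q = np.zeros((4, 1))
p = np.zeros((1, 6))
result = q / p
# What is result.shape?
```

(4, 6)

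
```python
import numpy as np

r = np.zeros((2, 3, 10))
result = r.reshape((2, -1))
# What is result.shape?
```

(2, 30)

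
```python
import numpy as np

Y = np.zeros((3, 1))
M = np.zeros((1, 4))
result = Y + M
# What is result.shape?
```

(3, 4)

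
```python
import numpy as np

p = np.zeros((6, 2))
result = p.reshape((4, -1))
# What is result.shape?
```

(4, 3)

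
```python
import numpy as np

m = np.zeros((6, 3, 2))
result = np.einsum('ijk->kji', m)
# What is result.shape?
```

(2, 3, 6)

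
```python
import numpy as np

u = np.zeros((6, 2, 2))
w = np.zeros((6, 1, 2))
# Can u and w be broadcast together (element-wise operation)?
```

Yes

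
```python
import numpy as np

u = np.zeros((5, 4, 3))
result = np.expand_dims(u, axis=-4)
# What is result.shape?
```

(1, 5, 4, 3)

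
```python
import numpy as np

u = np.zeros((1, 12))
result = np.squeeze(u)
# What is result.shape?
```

(12,)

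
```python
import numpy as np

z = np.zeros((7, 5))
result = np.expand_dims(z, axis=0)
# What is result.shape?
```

(1, 7, 5)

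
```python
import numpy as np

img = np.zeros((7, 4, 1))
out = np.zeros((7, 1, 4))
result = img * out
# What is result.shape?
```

(7, 4, 4)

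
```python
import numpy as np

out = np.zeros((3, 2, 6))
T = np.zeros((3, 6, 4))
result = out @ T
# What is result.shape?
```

(3, 2, 4)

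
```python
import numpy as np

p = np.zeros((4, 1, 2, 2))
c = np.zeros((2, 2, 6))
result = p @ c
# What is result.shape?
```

(4, 2, 2, 6)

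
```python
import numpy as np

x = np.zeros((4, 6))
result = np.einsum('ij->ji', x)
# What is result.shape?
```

(6, 4)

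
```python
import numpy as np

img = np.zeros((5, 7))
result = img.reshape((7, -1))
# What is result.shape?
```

(7, 5)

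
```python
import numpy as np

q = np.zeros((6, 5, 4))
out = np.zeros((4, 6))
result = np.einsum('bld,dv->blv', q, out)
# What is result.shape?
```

(6, 5, 6)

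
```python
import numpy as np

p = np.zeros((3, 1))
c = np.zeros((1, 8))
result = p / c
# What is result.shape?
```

(3, 8)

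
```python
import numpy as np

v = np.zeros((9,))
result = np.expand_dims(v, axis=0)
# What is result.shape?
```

(1, 9)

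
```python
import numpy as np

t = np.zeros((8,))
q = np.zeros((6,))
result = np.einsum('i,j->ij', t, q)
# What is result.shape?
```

(8, 6)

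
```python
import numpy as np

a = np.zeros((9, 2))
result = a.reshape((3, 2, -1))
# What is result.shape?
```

(3, 2, 3)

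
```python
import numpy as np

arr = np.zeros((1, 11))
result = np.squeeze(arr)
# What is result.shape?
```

(11,)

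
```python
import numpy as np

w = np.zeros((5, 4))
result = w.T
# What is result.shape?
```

(4, 5)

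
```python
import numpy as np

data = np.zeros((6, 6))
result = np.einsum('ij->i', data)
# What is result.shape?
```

(6,)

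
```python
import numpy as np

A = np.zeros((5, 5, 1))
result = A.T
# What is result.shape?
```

(1, 5, 5)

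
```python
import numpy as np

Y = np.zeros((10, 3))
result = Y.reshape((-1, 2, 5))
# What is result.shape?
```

(3, 2, 5)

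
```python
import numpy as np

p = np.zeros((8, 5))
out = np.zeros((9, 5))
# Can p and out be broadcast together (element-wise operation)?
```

No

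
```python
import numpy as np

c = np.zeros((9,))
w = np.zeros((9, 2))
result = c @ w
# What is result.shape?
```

(2,)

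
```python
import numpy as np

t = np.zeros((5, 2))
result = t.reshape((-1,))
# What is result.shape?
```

(10,)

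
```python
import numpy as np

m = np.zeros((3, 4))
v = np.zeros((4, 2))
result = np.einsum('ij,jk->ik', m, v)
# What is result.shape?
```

(3, 2)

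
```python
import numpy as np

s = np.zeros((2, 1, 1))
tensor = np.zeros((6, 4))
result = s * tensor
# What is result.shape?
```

(2, 6, 4)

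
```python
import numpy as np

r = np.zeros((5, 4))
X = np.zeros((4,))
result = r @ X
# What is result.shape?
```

(5,)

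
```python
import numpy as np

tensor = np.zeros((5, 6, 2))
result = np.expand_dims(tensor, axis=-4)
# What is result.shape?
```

(1, 5, 6, 2)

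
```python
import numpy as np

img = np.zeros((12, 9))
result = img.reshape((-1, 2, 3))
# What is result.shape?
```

(18, 2, 3)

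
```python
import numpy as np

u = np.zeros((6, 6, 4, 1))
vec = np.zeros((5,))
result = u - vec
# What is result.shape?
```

(6, 6, 4, 5)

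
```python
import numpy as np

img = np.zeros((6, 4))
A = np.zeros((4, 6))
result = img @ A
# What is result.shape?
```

(6, 6)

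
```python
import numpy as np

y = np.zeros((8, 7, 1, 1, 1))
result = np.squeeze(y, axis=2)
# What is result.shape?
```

(8, 7, 1, 1)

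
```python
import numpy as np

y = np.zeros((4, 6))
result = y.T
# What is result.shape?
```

(6, 4)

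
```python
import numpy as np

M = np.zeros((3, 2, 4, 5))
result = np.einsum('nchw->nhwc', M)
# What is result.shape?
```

(3, 4, 5, 2)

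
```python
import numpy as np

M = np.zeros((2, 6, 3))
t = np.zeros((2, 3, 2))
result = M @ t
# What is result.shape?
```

(2, 6, 2)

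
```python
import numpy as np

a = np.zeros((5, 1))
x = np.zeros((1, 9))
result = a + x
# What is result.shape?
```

(5, 9)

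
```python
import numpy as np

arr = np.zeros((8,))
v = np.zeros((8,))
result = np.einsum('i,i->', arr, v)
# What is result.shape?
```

()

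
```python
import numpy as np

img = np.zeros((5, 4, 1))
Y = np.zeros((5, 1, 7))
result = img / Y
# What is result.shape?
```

(5, 4, 7)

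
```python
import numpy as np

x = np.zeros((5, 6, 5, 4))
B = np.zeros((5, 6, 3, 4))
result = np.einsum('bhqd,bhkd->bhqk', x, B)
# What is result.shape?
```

(5, 6, 5, 3)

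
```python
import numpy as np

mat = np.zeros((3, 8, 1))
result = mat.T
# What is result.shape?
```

(1, 8, 3)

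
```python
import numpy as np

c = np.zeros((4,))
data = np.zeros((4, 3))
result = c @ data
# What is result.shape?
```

(3,)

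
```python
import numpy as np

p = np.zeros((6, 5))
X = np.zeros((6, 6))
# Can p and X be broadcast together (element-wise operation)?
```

No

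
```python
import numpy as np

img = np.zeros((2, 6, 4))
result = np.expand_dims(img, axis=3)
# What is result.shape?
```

(2, 6, 4, 1)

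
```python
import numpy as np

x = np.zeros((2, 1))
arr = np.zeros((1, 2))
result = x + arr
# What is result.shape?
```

(2, 2)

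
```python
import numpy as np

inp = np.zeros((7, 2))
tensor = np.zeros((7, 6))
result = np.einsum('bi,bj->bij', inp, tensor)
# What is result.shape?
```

(7, 2, 6)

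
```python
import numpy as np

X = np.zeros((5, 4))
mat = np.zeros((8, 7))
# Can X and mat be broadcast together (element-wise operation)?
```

No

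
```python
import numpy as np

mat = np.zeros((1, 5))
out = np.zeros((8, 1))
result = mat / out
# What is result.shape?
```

(8, 5)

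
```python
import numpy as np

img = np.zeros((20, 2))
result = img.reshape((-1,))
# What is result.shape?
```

(40,)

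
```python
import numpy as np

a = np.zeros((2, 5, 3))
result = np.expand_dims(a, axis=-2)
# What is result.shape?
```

(2, 5, 1, 3)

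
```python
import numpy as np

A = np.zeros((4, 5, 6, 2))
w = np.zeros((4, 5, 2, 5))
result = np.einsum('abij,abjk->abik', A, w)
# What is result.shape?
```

(4, 5, 6, 5)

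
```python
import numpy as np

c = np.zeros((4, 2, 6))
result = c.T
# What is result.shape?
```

(6, 2, 4)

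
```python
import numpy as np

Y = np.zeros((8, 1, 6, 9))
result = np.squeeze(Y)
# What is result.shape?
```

(8, 6, 9)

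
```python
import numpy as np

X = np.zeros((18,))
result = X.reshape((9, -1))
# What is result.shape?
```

(9, 2)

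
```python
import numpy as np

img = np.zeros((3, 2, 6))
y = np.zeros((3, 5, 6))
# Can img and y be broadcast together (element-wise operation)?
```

No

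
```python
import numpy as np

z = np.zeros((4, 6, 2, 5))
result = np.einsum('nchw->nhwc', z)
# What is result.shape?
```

(4, 2, 5, 6)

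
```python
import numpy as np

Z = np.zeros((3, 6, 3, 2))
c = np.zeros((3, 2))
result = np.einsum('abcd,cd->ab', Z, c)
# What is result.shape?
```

(3, 6)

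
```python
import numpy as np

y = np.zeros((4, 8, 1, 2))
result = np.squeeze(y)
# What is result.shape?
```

(4, 8, 2)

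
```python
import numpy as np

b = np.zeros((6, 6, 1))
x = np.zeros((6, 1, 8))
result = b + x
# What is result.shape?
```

(6, 6, 8)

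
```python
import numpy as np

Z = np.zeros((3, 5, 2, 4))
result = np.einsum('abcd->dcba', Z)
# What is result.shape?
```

(4, 2, 5, 3)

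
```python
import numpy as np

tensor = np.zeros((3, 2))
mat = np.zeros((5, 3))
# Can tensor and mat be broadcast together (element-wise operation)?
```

No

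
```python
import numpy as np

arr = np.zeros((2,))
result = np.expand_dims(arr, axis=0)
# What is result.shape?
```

(1, 2)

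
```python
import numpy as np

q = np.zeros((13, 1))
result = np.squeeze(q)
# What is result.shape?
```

(13,)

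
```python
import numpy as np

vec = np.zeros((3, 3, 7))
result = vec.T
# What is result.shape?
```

(7, 3, 3)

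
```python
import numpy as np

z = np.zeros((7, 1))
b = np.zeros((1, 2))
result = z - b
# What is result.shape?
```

(7, 2)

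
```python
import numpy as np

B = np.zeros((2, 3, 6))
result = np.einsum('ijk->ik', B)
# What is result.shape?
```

(2, 6)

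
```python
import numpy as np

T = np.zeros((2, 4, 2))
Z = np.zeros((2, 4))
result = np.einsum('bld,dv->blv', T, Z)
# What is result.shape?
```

(2, 4, 4)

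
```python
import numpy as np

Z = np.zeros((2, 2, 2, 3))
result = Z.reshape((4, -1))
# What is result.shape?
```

(4, 6)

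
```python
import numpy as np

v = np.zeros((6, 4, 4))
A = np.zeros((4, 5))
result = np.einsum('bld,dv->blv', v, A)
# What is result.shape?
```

(6, 4, 5)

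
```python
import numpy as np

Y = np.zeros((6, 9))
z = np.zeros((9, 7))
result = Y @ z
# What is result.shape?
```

(6, 7)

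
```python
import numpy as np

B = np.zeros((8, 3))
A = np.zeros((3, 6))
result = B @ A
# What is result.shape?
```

(8, 6)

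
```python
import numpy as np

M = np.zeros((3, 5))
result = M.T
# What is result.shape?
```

(5, 3)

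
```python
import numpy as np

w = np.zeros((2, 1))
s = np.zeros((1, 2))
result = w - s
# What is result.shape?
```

(2, 2)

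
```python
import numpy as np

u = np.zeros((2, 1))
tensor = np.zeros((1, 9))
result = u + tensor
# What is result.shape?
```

(2, 9)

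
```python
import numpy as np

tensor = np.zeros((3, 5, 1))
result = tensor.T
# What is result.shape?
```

(1, 5, 3)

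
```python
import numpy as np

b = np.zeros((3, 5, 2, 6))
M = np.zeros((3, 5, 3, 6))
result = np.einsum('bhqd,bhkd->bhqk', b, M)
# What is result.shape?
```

(3, 5, 2, 3)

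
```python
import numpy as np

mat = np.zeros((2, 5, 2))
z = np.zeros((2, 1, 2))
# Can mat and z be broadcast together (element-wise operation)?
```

Yes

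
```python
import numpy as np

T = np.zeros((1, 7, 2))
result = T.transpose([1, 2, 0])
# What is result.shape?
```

(7, 2, 1)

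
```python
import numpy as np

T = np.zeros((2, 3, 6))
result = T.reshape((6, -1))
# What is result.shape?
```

(6, 6)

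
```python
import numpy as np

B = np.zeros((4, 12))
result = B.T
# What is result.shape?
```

(12, 4)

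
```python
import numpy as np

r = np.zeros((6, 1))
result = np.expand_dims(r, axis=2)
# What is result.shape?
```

(6, 1, 1)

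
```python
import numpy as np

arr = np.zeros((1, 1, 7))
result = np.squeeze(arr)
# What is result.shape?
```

(7,)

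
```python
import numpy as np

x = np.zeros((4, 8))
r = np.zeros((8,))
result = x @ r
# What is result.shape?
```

(4,)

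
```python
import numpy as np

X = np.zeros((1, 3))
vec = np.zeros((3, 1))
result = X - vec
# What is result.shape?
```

(3, 3)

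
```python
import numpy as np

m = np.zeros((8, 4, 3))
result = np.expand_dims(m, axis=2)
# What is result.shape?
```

(8, 4, 1, 3)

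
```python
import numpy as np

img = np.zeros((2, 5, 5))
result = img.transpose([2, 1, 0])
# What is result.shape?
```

(5, 5, 2)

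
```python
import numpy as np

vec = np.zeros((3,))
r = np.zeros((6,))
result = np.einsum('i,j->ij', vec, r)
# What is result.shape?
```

(3, 6)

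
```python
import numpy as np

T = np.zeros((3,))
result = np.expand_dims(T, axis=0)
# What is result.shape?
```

(1, 3)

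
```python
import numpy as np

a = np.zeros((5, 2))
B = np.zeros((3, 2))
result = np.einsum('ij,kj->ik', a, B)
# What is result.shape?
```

(5, 3)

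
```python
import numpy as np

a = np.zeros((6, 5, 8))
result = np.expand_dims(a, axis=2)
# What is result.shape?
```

(6, 5, 1, 8)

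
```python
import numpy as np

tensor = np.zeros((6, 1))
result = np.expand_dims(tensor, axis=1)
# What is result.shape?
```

(6, 1, 1)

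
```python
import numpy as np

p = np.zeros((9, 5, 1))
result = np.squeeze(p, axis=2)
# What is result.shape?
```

(9, 5)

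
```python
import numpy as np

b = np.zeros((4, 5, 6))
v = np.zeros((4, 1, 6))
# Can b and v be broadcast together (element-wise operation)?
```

Yes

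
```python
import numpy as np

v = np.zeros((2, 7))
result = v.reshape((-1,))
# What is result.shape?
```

(14,)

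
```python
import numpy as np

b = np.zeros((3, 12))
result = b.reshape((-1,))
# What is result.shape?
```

(36,)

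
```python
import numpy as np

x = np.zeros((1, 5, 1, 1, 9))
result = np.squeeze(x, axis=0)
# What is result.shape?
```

(5, 1, 1, 9)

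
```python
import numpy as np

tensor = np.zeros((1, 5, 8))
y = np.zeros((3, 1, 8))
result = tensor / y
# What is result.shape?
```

(3, 5, 8)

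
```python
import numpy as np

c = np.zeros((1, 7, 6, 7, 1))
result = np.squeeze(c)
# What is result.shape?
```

(7, 6, 7)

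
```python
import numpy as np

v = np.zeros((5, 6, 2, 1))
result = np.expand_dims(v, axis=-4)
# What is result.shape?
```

(5, 1, 6, 2, 1)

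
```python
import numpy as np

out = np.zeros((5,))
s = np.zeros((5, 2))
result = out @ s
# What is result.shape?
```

(2,)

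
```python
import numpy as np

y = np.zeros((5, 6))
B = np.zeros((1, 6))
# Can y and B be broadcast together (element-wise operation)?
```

Yes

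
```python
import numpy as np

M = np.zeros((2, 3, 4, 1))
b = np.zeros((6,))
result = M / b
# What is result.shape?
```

(2, 3, 4, 6)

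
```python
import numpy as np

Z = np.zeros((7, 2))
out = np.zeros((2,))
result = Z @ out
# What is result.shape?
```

(7,)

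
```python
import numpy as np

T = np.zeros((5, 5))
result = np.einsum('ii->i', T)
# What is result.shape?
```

(5,)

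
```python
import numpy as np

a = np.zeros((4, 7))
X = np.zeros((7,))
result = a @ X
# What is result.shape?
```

(4,)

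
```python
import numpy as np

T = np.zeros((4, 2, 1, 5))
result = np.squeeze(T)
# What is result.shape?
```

(4, 2, 5)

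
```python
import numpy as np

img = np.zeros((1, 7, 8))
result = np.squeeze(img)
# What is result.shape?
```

(7, 8)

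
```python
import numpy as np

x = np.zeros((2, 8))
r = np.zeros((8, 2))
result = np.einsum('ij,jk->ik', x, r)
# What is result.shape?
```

(2, 2)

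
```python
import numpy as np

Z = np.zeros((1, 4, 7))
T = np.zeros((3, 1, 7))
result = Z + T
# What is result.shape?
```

(3, 4, 7)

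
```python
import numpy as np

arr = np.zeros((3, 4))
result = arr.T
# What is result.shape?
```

(4, 3)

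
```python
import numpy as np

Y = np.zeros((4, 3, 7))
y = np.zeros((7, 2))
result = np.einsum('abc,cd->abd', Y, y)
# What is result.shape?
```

(4, 3, 2)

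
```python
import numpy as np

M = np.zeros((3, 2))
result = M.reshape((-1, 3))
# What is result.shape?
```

(2, 3)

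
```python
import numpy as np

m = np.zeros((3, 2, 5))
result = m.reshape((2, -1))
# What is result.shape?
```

(2, 15)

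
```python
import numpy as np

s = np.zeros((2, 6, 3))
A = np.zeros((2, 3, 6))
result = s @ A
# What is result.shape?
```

(2, 6, 6)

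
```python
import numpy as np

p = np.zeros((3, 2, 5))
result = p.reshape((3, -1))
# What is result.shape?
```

(3, 10)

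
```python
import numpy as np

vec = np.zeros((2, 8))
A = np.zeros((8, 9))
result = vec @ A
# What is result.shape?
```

(2, 9)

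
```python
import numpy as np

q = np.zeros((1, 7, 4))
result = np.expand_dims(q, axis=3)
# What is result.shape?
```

(1, 7, 4, 1)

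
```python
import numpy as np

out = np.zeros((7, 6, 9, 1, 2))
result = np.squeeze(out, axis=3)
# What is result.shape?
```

(7, 6, 9, 2)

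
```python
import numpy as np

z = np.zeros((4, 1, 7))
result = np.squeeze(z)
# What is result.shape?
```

(4, 7)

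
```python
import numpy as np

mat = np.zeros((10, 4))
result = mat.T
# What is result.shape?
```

(4, 10)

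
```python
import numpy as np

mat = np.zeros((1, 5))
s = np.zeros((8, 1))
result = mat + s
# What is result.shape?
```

(8, 5)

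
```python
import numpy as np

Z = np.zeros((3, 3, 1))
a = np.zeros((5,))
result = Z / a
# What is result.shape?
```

(3, 3, 5)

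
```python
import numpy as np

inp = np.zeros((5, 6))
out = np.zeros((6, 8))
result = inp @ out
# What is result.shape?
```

(5, 8)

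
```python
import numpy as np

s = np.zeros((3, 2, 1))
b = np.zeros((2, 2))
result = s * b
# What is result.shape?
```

(3, 2, 2)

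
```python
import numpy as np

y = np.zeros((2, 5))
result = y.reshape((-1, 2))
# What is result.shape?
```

(5, 2)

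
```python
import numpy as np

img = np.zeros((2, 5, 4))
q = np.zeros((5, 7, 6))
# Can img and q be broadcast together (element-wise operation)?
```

No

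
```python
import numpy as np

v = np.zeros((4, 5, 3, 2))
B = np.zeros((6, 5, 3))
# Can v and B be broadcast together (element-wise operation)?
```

No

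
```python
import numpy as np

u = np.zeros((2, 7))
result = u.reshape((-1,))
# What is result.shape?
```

(14,)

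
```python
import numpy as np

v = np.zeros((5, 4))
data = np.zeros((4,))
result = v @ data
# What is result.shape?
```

(5,)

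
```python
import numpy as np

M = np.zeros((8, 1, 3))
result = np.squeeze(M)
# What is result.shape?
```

(8, 3)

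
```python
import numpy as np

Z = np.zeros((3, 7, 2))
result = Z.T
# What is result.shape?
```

(2, 7, 3)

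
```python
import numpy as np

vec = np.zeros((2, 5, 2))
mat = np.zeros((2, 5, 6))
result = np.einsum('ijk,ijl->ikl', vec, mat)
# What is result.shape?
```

(2, 2, 6)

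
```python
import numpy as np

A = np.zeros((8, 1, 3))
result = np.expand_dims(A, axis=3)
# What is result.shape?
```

(8, 1, 3, 1)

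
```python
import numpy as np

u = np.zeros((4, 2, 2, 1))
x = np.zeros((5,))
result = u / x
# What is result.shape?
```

(4, 2, 2, 5)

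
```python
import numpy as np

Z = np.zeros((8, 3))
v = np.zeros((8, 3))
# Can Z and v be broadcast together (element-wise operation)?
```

Yes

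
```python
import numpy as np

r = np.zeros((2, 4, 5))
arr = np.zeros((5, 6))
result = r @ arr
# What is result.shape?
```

(2, 4, 6)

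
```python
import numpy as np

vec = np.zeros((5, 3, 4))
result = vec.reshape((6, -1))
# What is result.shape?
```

(6, 10)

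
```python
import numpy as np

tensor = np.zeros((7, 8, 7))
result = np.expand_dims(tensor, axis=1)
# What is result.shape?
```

(7, 1, 8, 7)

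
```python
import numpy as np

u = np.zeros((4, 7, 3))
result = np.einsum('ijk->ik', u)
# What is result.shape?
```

(4, 3)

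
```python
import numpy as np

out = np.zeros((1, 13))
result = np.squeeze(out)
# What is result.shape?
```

(13,)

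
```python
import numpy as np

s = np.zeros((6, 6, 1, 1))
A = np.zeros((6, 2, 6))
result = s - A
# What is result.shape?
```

(6, 6, 2, 6)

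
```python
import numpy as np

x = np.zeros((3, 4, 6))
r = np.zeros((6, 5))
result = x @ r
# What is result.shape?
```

(3, 4, 5)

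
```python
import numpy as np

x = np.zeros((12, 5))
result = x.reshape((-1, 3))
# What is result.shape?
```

(20, 3)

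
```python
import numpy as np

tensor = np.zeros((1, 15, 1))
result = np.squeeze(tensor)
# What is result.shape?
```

(15,)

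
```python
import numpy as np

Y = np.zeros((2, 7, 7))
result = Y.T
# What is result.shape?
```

(7, 7, 2)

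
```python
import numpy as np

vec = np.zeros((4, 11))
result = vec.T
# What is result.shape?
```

(11, 4)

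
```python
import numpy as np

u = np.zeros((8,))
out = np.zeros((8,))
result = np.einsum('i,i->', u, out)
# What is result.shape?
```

()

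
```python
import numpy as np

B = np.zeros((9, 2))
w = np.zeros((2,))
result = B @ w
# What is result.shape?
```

(9,)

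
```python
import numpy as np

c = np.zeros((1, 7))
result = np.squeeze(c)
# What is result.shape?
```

(7,)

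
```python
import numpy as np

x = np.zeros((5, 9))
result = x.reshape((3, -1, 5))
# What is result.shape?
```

(3, 3, 5)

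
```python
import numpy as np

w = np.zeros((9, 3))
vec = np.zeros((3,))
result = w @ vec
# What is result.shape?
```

(9,)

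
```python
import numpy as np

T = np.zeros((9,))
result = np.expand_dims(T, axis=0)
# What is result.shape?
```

(1, 9)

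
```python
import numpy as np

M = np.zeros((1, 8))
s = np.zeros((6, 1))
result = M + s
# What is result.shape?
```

(6, 8)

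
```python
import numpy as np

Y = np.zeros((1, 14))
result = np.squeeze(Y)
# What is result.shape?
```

(14,)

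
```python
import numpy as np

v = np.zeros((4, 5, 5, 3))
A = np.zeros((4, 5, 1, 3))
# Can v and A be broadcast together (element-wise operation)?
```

Yes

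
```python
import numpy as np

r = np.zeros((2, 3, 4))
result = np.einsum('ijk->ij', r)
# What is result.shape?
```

(2, 3)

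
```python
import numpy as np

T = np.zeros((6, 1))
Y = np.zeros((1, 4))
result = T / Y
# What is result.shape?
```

(6, 4)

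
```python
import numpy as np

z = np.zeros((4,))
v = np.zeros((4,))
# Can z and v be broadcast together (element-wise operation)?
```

Yes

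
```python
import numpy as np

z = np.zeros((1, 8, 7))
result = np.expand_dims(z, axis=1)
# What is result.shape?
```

(1, 1, 8, 7)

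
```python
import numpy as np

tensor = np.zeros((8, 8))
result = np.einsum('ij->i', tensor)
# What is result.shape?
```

(8,)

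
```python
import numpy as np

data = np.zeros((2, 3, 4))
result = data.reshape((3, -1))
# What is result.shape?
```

(3, 8)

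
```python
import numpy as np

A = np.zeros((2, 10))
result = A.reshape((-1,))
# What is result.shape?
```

(20,)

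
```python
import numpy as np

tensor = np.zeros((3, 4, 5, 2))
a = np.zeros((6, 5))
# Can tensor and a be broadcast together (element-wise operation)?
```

No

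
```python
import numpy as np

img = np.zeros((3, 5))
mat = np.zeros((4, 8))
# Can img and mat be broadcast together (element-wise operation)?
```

No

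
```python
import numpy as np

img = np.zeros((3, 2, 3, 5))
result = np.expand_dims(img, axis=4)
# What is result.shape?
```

(3, 2, 3, 5, 1)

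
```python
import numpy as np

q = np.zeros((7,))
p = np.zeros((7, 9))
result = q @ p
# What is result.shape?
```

(9,)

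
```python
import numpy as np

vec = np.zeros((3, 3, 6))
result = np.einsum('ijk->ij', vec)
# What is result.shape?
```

(3, 3)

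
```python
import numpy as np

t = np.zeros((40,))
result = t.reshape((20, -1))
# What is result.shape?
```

(20, 2)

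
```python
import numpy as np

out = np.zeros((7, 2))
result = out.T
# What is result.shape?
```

(2, 7)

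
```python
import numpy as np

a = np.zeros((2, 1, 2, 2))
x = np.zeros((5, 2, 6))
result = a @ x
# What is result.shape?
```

(2, 5, 2, 6)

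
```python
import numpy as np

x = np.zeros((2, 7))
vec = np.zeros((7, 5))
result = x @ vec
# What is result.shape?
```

(2, 5)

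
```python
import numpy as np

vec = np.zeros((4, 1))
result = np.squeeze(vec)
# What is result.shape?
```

(4,)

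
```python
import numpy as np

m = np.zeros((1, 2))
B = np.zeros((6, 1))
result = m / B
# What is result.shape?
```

(6, 2)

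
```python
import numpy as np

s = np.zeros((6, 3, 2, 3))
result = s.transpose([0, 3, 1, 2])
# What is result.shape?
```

(6, 3, 3, 2)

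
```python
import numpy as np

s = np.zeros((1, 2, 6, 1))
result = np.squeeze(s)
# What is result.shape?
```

(2, 6)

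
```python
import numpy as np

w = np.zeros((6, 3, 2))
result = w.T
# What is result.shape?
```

(2, 3, 6)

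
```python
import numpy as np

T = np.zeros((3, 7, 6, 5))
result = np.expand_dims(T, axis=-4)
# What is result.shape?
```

(3, 1, 7, 6, 5)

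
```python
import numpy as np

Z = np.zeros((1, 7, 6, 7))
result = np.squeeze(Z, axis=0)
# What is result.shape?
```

(7, 6, 7)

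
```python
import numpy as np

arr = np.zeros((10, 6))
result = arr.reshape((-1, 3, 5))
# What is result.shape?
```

(4, 3, 5)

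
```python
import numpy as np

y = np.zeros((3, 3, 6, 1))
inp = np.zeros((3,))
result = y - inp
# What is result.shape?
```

(3, 3, 6, 3)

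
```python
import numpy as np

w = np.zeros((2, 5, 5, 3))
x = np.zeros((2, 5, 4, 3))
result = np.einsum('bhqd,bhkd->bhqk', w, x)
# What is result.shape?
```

(2, 5, 5, 4)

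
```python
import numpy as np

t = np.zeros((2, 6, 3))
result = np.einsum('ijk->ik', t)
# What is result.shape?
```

(2, 3)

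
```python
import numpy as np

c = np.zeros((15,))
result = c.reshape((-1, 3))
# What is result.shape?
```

(5, 3)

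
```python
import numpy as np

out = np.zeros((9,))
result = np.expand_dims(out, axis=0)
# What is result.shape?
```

(1, 9)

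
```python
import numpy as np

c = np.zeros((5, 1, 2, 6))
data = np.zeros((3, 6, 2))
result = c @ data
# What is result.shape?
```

(5, 3, 2, 2)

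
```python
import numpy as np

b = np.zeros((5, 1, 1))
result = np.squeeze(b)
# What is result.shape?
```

(5,)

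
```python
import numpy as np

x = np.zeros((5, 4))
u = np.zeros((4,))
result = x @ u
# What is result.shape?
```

(5,)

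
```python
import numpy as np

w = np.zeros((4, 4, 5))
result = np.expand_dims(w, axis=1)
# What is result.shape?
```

(4, 1, 4, 5)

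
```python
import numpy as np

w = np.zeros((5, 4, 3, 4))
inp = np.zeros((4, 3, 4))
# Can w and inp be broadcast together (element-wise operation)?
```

Yes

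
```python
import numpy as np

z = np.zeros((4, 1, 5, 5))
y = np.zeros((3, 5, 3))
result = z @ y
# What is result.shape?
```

(4, 3, 5, 3)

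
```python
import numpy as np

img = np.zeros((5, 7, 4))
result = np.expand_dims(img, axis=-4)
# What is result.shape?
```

(1, 5, 7, 4)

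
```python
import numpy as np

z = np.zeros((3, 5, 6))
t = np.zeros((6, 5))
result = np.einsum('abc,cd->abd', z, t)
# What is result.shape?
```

(3, 5, 5)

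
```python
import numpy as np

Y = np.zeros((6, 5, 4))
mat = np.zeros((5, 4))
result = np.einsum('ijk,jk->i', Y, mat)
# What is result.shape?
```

(6,)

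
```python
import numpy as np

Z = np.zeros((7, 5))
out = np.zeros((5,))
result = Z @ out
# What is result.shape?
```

(7,)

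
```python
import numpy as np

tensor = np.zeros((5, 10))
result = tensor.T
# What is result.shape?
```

(10, 5)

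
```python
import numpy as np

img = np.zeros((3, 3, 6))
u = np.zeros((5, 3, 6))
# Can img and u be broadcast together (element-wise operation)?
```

No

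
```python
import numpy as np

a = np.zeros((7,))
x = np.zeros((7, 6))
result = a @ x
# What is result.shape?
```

(6,)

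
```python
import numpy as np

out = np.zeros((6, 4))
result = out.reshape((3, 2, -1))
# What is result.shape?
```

(3, 2, 4)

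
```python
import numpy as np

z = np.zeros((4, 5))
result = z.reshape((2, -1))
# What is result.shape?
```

(2, 10)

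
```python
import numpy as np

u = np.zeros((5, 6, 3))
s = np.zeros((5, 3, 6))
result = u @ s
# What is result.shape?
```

(5, 6, 6)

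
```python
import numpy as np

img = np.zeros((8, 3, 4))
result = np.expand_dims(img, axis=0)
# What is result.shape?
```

(1, 8, 3, 4)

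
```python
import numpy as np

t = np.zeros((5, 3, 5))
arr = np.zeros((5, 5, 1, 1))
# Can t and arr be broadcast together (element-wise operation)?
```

Yes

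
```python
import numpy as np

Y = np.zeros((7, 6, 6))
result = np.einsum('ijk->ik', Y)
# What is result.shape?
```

(7, 6)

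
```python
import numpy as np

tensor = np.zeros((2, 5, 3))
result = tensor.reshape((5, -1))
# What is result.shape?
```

(5, 6)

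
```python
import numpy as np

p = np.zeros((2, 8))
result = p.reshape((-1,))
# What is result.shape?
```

(16,)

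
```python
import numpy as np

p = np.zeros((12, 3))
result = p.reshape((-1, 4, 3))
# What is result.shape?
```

(3, 4, 3)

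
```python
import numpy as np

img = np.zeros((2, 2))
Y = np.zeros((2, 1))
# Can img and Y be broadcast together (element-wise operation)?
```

Yes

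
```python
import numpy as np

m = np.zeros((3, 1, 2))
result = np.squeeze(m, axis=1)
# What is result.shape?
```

(3, 2)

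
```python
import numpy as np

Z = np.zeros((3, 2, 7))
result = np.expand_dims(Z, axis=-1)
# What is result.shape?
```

(3, 2, 7, 1)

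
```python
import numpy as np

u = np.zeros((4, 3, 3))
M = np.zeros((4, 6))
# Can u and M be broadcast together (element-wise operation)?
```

No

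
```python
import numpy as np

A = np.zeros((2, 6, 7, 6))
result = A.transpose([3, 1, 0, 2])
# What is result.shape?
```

(6, 6, 2, 7)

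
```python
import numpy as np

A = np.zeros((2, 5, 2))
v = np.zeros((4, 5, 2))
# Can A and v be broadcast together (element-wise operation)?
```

No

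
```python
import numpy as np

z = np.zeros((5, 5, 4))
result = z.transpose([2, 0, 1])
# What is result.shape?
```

(4, 5, 5)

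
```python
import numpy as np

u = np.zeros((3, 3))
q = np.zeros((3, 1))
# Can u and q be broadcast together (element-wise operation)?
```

Yes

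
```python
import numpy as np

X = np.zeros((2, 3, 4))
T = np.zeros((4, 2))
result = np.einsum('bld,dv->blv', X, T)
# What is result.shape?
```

(2, 3, 2)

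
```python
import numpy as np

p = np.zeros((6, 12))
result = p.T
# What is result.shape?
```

(12, 6)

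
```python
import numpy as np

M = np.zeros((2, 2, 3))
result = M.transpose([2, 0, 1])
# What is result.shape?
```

(3, 2, 2)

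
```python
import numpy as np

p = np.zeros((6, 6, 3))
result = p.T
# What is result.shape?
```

(3, 6, 6)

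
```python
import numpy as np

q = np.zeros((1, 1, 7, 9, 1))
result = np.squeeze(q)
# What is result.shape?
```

(7, 9)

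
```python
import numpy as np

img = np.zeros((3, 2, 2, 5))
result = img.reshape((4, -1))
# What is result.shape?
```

(4, 15)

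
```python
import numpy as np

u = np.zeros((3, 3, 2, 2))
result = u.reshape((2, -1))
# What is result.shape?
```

(2, 18)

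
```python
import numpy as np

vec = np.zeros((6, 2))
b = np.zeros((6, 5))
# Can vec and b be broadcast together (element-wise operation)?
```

No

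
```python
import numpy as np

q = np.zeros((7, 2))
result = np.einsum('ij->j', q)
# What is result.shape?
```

(2,)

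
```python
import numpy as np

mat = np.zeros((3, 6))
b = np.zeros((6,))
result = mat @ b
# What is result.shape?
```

(3,)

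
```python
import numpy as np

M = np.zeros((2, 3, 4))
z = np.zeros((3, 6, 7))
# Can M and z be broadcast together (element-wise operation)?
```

No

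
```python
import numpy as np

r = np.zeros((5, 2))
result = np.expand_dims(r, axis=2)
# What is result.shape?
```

(5, 2, 1)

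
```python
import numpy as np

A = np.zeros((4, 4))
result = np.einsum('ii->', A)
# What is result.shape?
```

()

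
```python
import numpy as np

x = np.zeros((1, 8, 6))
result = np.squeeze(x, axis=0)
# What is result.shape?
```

(8, 6)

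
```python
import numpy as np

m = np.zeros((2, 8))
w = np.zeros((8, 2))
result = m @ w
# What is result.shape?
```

(2, 2)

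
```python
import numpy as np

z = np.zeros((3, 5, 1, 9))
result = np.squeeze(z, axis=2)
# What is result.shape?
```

(3, 5, 9)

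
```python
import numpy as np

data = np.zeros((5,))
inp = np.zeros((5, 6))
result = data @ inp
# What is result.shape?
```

(6,)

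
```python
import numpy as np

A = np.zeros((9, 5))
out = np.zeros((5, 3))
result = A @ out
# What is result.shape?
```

(9, 3)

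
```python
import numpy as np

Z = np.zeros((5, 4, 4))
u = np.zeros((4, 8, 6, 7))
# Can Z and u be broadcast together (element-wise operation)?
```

No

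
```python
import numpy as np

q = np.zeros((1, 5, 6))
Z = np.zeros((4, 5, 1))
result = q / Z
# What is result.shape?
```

(4, 5, 6)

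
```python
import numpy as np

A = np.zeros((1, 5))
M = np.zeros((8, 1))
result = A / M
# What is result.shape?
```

(8, 5)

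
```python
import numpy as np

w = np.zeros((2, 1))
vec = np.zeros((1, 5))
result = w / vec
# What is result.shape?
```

(2, 5)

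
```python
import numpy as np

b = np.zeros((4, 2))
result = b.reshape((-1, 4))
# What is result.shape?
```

(2, 4)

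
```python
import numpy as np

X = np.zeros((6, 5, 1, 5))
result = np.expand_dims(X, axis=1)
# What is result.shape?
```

(6, 1, 5, 1, 5)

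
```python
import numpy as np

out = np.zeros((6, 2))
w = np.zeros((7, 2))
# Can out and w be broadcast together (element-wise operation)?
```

No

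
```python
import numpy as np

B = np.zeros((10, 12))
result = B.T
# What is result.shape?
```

(12, 10)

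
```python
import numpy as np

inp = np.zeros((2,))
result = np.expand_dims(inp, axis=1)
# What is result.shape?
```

(2, 1)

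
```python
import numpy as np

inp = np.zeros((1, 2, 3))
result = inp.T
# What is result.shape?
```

(3, 2, 1)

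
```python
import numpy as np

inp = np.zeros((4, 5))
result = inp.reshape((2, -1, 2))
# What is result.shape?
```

(2, 5, 2)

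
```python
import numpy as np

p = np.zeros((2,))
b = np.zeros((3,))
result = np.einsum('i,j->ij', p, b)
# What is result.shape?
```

(2, 3)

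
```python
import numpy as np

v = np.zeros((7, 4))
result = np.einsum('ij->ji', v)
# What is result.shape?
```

(4, 7)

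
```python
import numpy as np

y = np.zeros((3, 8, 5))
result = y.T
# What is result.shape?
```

(5, 8, 3)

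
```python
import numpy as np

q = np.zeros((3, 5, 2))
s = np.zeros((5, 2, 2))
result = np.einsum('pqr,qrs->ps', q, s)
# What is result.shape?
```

(3, 2)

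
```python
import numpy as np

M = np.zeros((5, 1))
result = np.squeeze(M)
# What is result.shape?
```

(5,)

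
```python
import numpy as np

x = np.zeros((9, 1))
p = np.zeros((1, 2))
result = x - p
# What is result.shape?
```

(9, 2)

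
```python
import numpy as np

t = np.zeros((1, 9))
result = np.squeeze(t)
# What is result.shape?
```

(9,)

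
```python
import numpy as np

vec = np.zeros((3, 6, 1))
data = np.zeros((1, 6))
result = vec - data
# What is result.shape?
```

(3, 6, 6)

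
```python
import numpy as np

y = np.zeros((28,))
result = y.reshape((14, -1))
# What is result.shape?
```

(14, 2)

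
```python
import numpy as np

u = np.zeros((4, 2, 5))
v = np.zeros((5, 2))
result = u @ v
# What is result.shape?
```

(4, 2, 2)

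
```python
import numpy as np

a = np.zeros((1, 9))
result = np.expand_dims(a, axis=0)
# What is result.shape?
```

(1, 1, 9)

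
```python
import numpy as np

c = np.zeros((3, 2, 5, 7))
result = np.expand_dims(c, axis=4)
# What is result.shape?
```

(3, 2, 5, 7, 1)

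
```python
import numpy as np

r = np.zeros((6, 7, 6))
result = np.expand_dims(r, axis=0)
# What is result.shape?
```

(1, 6, 7, 6)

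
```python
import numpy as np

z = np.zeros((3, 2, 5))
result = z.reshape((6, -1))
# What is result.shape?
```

(6, 5)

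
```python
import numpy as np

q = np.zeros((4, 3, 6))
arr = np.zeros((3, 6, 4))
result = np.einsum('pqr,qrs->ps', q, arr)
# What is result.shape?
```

(4, 4)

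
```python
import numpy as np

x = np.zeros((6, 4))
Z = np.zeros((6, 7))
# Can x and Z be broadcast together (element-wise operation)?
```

No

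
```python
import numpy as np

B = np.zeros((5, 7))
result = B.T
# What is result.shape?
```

(7, 5)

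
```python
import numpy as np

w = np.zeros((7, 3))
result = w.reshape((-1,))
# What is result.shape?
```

(21,)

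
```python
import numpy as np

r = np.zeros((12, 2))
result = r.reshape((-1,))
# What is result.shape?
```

(24,)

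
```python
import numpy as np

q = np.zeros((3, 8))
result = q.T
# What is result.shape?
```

(8, 3)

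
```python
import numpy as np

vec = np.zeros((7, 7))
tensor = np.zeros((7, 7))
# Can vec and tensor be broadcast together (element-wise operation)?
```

Yes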